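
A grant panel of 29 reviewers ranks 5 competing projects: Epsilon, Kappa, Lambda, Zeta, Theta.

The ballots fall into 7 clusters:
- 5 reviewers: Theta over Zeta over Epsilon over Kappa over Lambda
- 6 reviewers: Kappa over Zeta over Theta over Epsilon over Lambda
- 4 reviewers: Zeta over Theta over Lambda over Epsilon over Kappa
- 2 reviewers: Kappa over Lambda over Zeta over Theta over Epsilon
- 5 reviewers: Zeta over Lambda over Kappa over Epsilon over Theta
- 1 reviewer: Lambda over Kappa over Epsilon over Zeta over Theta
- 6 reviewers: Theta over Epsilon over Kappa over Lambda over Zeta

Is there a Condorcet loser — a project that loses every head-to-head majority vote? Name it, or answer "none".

Head-to-head results (29 reviewers):
Epsilon vs Kappa: Epsilon is ranked higher on 5+4+6 = 15 ballots, Kappa on 14. Epsilon wins 15–14.
Epsilon vs Lambda: Epsilon wins 17–12.
Epsilon vs Zeta: Zeta wins 22–7.
Epsilon–Theta: Theta 23–6.
Kappa–Lambda: Kappa 19–10.
Kappa vs Zeta: Kappa preferred on 6+2+1+6 = 15 ballots; Kappa wins 15–14.
Kappa vs Theta: Theta wins 15–14.
Lambda vs Zeta: Lambda is ranked higher on 2+1+6 = 9 ballots, Zeta on 20. Zeta wins 20–9.
Lambda vs Theta: Theta wins 21–8.
Zeta vs Theta: 18 to 11, Zeta.
Lambda loses to every other project — it is the Condorcet loser.

Lambda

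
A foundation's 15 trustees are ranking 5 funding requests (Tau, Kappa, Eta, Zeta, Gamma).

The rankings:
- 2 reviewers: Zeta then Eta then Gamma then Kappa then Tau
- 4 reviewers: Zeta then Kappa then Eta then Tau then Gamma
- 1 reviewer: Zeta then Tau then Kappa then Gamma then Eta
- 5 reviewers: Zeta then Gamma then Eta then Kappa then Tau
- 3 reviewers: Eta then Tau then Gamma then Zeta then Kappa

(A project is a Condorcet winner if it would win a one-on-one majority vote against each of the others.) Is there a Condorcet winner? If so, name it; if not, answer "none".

Pairwise majorities:
Tau–Kappa: Kappa 11–4.
Tau vs Eta: Eta wins 14–1.
Tau–Zeta: Zeta 12–3.
Tau–Gamma: Tau 8–7.
Kappa–Eta: Eta 10–5.
Kappa vs Zeta: Zeta wins 15–0.
Kappa vs Gamma: Gamma wins 10–5.
Eta vs Zeta: Zeta, 12–3.
Eta vs Gamma: Eta, 9–6.
Zeta vs Gamma: Zeta, 12–3.
Zeta defeats every rival head-to-head and is the Condorcet winner.

Zeta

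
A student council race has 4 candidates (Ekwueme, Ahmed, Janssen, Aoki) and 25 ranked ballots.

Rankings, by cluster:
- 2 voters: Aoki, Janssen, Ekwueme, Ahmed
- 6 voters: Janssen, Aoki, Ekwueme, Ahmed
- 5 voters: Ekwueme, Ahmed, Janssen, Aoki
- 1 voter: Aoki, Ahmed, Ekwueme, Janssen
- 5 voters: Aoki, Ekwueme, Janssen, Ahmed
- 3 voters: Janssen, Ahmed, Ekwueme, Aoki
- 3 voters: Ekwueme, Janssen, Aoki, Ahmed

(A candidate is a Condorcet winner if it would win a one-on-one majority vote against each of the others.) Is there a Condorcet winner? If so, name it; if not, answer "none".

Pairwise majorities:
Ekwueme vs Ahmed: Ekwueme preferred on 2+6+5+5+3 = 21 ballots; Ekwueme wins 21–4.
Ekwueme–Janssen: Ekwueme 14–11.
Ekwueme–Aoki: Aoki 14–11.
Ahmed vs Janssen: Ahmed is ranked higher on 5+1 = 6 ballots, Janssen on 19. Janssen wins 19–6.
Ahmed vs Aoki: Ahmed preferred on 5+3 = 8 ballots; Aoki wins 17–8.
Janssen vs Aoki: Janssen is ranked higher on 6+5+3+3 = 17 ballots, Aoki on 8. Janssen wins 17–8.
Each candidate drops at least one matchup (Ekwueme loses to Aoki; Ahmed loses to Ekwueme; Janssen loses to Ekwueme; Aoki loses to Janssen); the cycle Ekwueme beats Janssen beats Aoki beats Ekwueme rules out a Condorcet winner.

none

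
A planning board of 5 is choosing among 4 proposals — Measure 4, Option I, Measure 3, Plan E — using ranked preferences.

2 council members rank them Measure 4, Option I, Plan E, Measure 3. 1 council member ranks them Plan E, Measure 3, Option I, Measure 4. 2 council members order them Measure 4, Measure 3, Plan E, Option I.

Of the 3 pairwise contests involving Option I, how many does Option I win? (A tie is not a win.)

Option I against each rival (5 council members):
Option I vs Measure 4: Measure 4 wins 4–1.
Option I vs Measure 3: Option I is ranked higher on 2 ballots, Measure 3 on 3. Measure 3 wins 3–2.
Option I vs Plan E: Option I preferred on 2 ballots; Plan E wins 3–2.
Option I beats no one; loses to Measure 4, Measure 3, Plan E — 0 pairwise wins.

0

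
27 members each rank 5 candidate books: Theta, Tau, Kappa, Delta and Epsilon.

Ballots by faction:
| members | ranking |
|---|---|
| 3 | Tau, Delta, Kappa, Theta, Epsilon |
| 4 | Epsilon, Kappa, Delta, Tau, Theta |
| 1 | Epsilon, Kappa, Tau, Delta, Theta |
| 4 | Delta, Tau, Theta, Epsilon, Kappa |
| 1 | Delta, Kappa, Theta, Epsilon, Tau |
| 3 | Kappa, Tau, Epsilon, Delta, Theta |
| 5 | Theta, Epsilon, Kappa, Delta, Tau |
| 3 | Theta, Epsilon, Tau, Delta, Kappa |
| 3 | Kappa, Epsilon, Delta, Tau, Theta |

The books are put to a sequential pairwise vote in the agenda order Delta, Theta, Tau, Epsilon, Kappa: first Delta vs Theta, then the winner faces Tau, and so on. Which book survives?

Epsilon

Round 1: Delta vs Theta — 19–8, Delta advances.
Round 2: Delta vs Tau — 17–10, Delta advances.
Round 3: Delta vs Epsilon — 8–19, Epsilon advances.
Round 4: Epsilon vs Kappa — 17–10, Epsilon advances.
The agenda winner is Epsilon.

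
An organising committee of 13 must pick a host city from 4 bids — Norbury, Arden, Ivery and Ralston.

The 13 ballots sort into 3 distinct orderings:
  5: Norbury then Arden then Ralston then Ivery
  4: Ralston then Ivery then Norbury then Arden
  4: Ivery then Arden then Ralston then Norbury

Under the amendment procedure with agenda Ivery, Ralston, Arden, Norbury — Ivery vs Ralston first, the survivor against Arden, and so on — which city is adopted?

Norbury

Round 1: Ivery vs Ralston — 4–9, Ralston advances.
Round 2: Ralston vs Arden — 4–9, Arden advances.
Round 3: Arden vs Norbury — 4–9, Norbury advances.
The agenda winner is Norbury.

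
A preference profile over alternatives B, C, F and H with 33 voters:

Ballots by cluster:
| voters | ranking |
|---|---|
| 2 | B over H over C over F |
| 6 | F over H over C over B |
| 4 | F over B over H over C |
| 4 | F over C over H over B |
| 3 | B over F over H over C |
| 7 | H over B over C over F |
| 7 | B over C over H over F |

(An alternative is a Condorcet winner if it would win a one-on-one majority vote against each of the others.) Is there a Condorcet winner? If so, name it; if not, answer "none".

Pairwise majorities:
B vs C: B wins 23–10.
B–F: B 19–14.
B vs H: H wins 17–16.
C vs F: F wins 17–16.
C vs H: H wins 22–11.
F–H: F 17–16.
Every alternative loses at least once (B loses to H; C loses to B; F loses to B; H loses to F). The majority relation contains the cycle B beats F beats H beats B, so there is no Condorcet winner.

none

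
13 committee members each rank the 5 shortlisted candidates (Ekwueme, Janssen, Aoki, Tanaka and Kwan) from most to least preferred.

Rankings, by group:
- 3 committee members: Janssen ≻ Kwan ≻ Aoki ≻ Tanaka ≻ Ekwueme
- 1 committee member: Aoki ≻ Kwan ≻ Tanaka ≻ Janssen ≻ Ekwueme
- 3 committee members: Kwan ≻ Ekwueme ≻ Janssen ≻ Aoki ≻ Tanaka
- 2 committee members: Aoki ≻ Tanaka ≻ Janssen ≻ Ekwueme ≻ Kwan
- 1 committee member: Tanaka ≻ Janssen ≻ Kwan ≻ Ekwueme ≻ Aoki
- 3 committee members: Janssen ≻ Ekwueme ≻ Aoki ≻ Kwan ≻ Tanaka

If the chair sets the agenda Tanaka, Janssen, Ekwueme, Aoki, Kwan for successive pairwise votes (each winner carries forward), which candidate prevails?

Round 1: Tanaka vs Janssen — 4–9, Janssen advances.
Round 2: Janssen vs Ekwueme — 10–3, Janssen advances.
Round 3: Janssen vs Aoki — 10–3, Janssen advances.
Round 4: Janssen vs Kwan — 9–4, Janssen advances.
The agenda winner is Janssen.

Janssen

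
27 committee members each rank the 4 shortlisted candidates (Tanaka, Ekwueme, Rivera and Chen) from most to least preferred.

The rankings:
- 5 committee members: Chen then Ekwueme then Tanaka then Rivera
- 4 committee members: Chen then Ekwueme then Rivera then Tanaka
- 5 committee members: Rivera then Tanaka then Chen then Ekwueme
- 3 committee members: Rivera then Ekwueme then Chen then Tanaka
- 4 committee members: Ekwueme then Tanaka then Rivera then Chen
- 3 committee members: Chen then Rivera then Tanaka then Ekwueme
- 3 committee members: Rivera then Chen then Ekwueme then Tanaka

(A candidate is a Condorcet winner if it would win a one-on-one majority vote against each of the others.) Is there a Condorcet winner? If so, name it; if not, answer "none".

Rivera

Head-to-head results (27 committee members):
Tanaka vs Ekwueme: Ekwueme, 19–8.
Tanaka vs Rivera: Rivera wins 18–9.
Tanaka vs Chen: Chen, 18–9.
Ekwueme–Rivera: Rivera 14–13.
Ekwueme vs Chen: Chen, 20–7.
Rivera–Chen: Rivera 15–12.
Rivera defeats every rival head-to-head and is the Condorcet winner.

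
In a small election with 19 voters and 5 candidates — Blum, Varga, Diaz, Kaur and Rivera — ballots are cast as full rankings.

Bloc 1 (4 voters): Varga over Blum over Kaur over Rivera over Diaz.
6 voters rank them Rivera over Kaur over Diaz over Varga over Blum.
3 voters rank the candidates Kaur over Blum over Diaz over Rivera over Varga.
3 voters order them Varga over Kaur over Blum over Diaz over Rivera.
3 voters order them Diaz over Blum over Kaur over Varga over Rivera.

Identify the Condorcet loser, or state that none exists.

none

Pairwise majorities:
Blum vs Varga: Varga wins 13–6.
Blum vs Diaz: Blum, 10–9.
Blum–Kaur: Kaur 12–7.
Blum vs Rivera: 13 to 6, Blum.
Varga vs Diaz: 4+3 = 7 for Varga, 12 for Diaz — Diaz by 12–7.
Varga vs Kaur: Varga is ranked higher on 4+3 = 7 ballots, Kaur on 12. Kaur wins 12–7.
Varga–Rivera: Varga 10–9.
Diaz vs Kaur: Kaur wins 16–3.
Diaz vs Rivera: Rivera wins 10–9.
Kaur vs Rivera: Kaur, 13–6.
Each candidate has at least one pairwise win (Blum beats Diaz; Varga beats Blum; Diaz beats Varga; Kaur beats Blum; Rivera beats Diaz) — no Condorcet loser.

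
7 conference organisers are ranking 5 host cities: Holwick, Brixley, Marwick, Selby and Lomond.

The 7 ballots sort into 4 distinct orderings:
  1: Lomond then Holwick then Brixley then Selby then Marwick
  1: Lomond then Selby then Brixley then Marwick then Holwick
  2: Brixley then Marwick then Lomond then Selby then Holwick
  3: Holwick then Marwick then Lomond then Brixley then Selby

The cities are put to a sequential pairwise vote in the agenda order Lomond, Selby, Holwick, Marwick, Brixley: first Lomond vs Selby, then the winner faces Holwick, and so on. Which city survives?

Brixley

Round 1: Lomond vs Selby — 7–0, Lomond advances.
Round 2: Lomond vs Holwick — 4–3, Lomond advances.
Round 3: Lomond vs Marwick — 2–5, Marwick advances.
Round 4: Marwick vs Brixley — 3–4, Brixley advances.
The agenda winner is Brixley.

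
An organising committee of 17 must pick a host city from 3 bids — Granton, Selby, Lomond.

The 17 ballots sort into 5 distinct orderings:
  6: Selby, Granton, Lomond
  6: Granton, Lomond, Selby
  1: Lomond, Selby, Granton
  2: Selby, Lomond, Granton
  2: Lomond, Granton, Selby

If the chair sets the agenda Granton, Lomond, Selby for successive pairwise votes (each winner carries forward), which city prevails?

Selby

Round 1: Granton vs Lomond — 12–5, Granton advances.
Round 2: Granton vs Selby — 8–9, Selby advances.
Selby survives the agenda.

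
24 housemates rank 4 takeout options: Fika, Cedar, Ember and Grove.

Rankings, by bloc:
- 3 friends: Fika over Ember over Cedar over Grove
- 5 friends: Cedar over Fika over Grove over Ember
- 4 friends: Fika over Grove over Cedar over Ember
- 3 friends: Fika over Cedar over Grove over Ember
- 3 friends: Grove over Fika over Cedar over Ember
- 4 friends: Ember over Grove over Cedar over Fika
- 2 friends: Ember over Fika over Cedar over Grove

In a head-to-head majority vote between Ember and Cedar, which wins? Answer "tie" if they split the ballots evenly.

Cedar

Ballots ranking Ember above Cedar: 3 + 4 + 2 = 9.
Ballots ranking Cedar above Ember: 24 − 9 = 15.
Cedar wins the head-to-head 15–9.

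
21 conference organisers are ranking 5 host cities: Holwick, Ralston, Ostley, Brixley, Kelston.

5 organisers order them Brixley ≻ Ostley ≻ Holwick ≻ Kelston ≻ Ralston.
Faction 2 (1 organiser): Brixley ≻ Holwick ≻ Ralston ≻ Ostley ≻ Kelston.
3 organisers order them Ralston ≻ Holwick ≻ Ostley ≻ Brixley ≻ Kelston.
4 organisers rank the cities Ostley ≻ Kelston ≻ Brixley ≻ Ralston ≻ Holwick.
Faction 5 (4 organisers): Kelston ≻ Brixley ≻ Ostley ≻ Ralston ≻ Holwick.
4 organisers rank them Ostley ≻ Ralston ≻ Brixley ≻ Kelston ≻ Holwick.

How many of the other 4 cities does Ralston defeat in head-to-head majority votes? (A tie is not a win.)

1

Ralston against each rival (21 organisers):
Ralston vs Holwick: 3+4+4+4 = 15 for Ralston, 6 for Holwick — Ralston by 15–6.
Ralston–Ostley: Ostley 17–4.
Ralston vs Brixley: 3+4 = 7 for Ralston, 14 for Brixley — Brixley by 14–7.
Ralston vs Kelston: 8 to 13, Kelston.
Ralston beats Holwick; loses to Ostley, Brixley, Kelston — 1 pairwise win.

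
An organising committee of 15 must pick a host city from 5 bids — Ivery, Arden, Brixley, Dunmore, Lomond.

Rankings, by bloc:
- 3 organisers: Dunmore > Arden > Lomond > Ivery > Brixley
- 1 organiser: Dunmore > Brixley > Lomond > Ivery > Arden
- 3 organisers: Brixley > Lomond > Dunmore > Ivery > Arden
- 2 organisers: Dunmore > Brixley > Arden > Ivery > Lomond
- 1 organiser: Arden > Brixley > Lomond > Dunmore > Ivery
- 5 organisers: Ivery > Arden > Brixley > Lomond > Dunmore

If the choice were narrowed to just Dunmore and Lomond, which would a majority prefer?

Ballots ranking Dunmore above Lomond: 3 + 1 + 2 = 6.
Ballots ranking Lomond above Dunmore: 15 − 6 = 9.
Lomond wins the head-to-head 9–6.

Lomond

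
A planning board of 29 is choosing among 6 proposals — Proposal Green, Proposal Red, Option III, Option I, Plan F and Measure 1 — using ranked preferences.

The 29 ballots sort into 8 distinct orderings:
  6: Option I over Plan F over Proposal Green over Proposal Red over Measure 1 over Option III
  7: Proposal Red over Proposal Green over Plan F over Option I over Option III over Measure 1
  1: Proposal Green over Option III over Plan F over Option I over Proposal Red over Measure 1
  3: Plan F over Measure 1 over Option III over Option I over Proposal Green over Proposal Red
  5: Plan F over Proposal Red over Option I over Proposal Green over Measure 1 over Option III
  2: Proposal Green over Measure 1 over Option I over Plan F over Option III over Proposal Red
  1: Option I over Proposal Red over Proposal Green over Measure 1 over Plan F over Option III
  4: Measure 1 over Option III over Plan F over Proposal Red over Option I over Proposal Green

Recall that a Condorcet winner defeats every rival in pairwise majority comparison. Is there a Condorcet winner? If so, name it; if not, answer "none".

Plan F

Pairwise majorities:
Proposal Green vs Proposal Red: 12 to 17, Proposal Red.
Proposal Green vs Option III: Proposal Green preferred on 6+7+1+5+2+1 = 22 ballots; Proposal Green wins 22–7.
Proposal Green vs Option I: 7+1+2 = 10 for Proposal Green, 19 for Option I — Option I by 19–10.
Proposal Green vs Plan F: Proposal Green preferred on 7+1+2+1 = 11 ballots; Plan F wins 18–11.
Proposal Green vs Measure 1: Proposal Green preferred on 6+7+1+5+2+1 = 22 ballots; Proposal Green wins 22–7.
Proposal Red vs Option III: Proposal Red is ranked higher on 6+7+5+1 = 19 ballots, Option III on 10. Proposal Red wins 19–10.
Proposal Red vs Option I: Proposal Red preferred on 7+5+4 = 16 ballots; Proposal Red wins 16–13.
Proposal Red vs Plan F: 8 to 21, Plan F.
Proposal Red vs Measure 1: Proposal Red preferred on 6+7+1+5+1 = 20 ballots; Proposal Red wins 20–9.
Option III vs Option I: 8 to 21, Option I.
Option III vs Plan F: Option III is ranked higher on 1+4 = 5 ballots, Plan F on 24. Plan F wins 24–5.
Option III vs Measure 1: 7+1 = 8 for Option III, 21 for Measure 1 — Measure 1 by 21–8.
Option I vs Plan F: 9 to 20, Plan F.
Option I vs Measure 1: Option I is ranked higher on 6+7+1+5+1 = 20 ballots, Measure 1 on 9. Option I wins 20–9.
Plan F vs Measure 1: 22 to 7, Plan F.
Only Plan F has no losses; Plan F is the Condorcet winner.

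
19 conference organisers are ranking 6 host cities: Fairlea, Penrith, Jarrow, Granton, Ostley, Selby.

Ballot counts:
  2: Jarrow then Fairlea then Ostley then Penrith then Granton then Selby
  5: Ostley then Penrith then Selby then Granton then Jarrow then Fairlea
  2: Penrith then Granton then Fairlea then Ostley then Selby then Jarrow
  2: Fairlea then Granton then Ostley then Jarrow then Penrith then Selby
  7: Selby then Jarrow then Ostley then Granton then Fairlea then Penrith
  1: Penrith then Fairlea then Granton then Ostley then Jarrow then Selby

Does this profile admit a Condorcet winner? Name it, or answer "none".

Pairwise majorities:
Fairlea vs Penrith: Fairlea preferred on 2+2+7 = 11 ballots; Fairlea wins 11–8.
Fairlea vs Jarrow: 2+2+1 = 5 for Fairlea, 14 for Jarrow — Jarrow by 14–5.
Fairlea vs Granton: Fairlea is ranked higher on 2+2+1 = 5 ballots, Granton on 14. Granton wins 14–5.
Fairlea vs Ostley: Ostley wins 12–7.
Fairlea vs Selby: Fairlea preferred on 2+2+2+1 = 7 ballots; Selby wins 12–7.
Penrith vs Jarrow: Jarrow wins 11–8.
Penrith vs Granton: 10 to 9, Penrith.
Penrith vs Ostley: Penrith is ranked higher on 2+1 = 3 ballots, Ostley on 16. Ostley wins 16–3.
Penrith–Selby: Penrith 12–7.
Jarrow vs Granton: Jarrow preferred on 2+7 = 9 ballots; Granton wins 10–9.
Jarrow vs Ostley: Ostley wins 10–9.
Jarrow vs Selby: 2+2+1 = 5 for Jarrow, 14 for Selby — Selby by 14–5.
Granton vs Ostley: Ostley wins 14–5.
Granton vs Selby: Granton preferred on 2+2+2+1 = 7 ballots; Selby wins 12–7.
Ostley vs Selby: Ostley wins 12–7.
Only Ostley has no losses; Ostley is the Condorcet winner.

Ostley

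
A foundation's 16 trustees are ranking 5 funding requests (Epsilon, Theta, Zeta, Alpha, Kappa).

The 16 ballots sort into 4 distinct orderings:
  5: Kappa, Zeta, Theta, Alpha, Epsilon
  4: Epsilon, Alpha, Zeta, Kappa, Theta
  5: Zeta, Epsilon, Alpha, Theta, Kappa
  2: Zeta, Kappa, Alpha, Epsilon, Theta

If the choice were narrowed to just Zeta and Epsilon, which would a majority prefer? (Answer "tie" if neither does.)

Ballots ranking Zeta above Epsilon: 5 + 5 + 2 = 12.
Ballots ranking Epsilon above Zeta: 16 − 12 = 4.
Zeta wins the head-to-head 12–4.

Zeta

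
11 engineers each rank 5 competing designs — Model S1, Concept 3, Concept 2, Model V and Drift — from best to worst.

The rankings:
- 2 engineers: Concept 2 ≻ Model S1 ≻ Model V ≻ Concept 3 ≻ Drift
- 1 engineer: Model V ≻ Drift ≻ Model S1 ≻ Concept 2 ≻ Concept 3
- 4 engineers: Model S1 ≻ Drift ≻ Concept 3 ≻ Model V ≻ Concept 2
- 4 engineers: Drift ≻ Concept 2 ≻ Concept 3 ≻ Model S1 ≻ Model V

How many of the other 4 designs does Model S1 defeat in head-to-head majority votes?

Model S1 against each rival (11 engineers):
Model S1 vs Concept 3: Model S1, 7–4.
Model S1 vs Concept 2: Model S1 preferred on 1+4 = 5 ballots; Concept 2 wins 6–5.
Model S1 vs Model V: Model S1 wins 10–1.
Model S1 vs Drift: 2+4 = 6 for Model S1, 5 for Drift — Model S1 by 6–5.
Model S1 beats Concept 3, Model V, Drift; loses to Concept 2 — 3 pairwise wins.

3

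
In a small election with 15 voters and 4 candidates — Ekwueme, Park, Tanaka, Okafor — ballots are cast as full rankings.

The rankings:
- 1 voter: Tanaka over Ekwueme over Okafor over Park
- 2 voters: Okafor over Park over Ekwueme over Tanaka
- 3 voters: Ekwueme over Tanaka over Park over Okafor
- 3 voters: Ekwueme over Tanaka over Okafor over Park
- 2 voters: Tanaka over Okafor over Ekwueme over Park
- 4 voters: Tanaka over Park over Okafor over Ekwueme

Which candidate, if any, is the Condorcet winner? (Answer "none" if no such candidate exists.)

none

Head-to-head results (15 voters):
Ekwueme vs Park: Ekwueme wins 9–6.
Ekwueme vs Tanaka: Ekwueme, 8–7.
Ekwueme–Okafor: Okafor 8–7.
Park vs Tanaka: Park preferred on 2 ballots; Tanaka wins 13–2.
Park vs Okafor: 3+4 = 7 for Park, 8 for Okafor — Okafor by 8–7.
Tanaka–Okafor: Tanaka 13–2.
No candidate is unbeaten: Ekwueme loses to Okafor; Park loses to Ekwueme; Tanaka loses to Ekwueme; Okafor loses to Tanaka. In particular Ekwueme beats Tanaka beats Okafor beats Ekwueme is a majority cycle — no Condorcet winner exists.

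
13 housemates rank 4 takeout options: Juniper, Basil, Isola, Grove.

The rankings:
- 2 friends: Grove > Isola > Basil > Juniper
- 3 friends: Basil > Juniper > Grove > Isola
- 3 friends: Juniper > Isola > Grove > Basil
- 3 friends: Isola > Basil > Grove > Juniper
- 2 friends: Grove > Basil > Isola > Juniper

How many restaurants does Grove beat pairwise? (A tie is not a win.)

Grove against each rival (13 friends):
Grove vs Juniper: 2+3+2 = 7 for Grove, 6 for Juniper — Grove by 7–6.
Grove vs Basil: Grove, 7–6.
Grove vs Isola: Grove is ranked higher on 2+3+2 = 7 ballots, Isola on 6. Grove wins 7–6.
Grove beats Juniper, Basil, Isola — 3 pairwise wins.

3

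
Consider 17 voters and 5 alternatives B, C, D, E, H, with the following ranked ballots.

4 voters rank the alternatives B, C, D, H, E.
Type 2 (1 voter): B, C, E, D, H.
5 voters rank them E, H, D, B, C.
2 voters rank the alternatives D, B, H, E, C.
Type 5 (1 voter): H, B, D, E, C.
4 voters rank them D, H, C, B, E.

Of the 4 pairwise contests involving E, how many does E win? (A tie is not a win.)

0

E against each rival (17 voters):
E vs B: B wins 12–5.
E vs C: 8 to 9, C.
E vs D: 1+5 = 6 for E, 11 for D — D by 11–6.
E vs H: E is ranked higher on 1+5 = 6 ballots, H on 11. H wins 11–6.
E beats no one; loses to B, C, D, H — 0 pairwise wins.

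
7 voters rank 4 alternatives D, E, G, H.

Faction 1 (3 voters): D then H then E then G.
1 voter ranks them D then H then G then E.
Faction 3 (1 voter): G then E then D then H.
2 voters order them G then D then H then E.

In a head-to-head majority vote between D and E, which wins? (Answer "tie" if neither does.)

D

Ballots ranking D above E: 3 + 1 + 2 = 6.
Ballots ranking E above D: 7 − 6 = 1.
D wins the head-to-head 6–1.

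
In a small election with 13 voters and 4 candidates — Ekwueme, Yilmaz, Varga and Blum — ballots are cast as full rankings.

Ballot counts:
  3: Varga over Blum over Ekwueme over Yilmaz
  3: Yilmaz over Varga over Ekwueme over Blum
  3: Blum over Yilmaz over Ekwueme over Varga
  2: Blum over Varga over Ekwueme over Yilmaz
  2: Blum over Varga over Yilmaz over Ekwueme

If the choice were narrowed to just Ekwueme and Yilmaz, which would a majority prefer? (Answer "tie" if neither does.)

Ballots ranking Ekwueme above Yilmaz: 3 + 2 = 5.
Ballots ranking Yilmaz above Ekwueme: 13 − 5 = 8.
Yilmaz wins the head-to-head 8–5.

Yilmaz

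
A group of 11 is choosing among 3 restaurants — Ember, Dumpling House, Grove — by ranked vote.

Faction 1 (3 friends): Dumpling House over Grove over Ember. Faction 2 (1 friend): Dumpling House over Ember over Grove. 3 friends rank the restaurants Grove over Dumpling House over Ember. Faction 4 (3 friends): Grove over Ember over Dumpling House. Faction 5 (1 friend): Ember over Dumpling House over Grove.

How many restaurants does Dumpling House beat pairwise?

1

Dumpling House against each rival (11 friends):
Dumpling House–Ember: Dumpling House 7–4.
Dumpling House vs Grove: Dumpling House is ranked higher on 3+1+1 = 5 ballots, Grove on 6. Grove wins 6–5.
Dumpling House beats Ember; loses to Grove — 1 pairwise win.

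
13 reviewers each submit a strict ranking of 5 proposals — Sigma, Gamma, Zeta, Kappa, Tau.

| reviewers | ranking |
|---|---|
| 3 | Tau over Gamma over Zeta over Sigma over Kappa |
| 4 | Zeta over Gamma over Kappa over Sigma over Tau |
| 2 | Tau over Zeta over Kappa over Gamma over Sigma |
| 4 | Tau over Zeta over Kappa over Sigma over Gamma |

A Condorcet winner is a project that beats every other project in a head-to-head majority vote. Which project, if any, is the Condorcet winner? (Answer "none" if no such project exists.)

Check each pair by majority over 13 ballots:
Sigma vs Gamma: Sigma preferred on 4 ballots; Gamma wins 9–4.
Sigma vs Zeta: Sigma is ranked higher on 0 ballots, Zeta on 13. Zeta wins 13–0.
Sigma vs Kappa: Sigma preferred on 3 ballots; Kappa wins 10–3.
Sigma vs Tau: 4 to 9, Tau.
Gamma vs Zeta: 3 for Gamma, 10 for Zeta — Zeta by 10–3.
Gamma vs Kappa: 3+4 = 7 for Gamma, 6 for Kappa — Gamma by 7–6.
Gamma vs Tau: 4 for Gamma, 9 for Tau — Tau by 9–4.
Zeta vs Kappa: Zeta preferred on 3+4+2+4 = 13 ballots; Zeta wins 13–0.
Zeta vs Tau: 4 to 9, Tau.
Kappa vs Tau: 4 for Kappa, 9 for Tau — Tau by 9–4.
Tau wins every pairwise contest, so Tau is the Condorcet winner.

Tau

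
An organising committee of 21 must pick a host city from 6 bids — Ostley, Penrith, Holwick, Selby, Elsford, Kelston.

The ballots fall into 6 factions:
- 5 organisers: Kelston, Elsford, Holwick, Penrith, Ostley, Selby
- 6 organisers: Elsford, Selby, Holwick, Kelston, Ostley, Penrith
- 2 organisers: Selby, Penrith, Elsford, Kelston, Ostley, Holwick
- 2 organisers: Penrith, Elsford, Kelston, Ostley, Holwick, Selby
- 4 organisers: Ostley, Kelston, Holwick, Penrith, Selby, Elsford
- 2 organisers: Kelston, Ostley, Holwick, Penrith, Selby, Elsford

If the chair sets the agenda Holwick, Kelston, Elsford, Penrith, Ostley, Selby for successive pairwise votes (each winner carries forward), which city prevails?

Kelston

Round 1: Holwick vs Kelston — 6–15, Kelston advances.
Round 2: Kelston vs Elsford — 11–10, Kelston advances.
Round 3: Kelston vs Penrith — 17–4, Kelston advances.
Round 4: Kelston vs Ostley — 17–4, Kelston advances.
Round 5: Kelston vs Selby — 13–8, Kelston advances.
The agenda winner is Kelston.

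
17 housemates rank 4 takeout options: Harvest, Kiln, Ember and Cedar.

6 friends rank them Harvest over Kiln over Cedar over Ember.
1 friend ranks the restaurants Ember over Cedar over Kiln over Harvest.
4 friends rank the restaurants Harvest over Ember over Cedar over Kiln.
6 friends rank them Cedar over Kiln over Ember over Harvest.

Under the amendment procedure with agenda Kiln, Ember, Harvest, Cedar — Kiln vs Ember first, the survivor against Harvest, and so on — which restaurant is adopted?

Round 1: Kiln vs Ember — 12–5, Kiln advances.
Round 2: Kiln vs Harvest — 7–10, Harvest advances.
Round 3: Harvest vs Cedar — 10–7, Harvest advances.
Harvest survives the agenda.

Harvest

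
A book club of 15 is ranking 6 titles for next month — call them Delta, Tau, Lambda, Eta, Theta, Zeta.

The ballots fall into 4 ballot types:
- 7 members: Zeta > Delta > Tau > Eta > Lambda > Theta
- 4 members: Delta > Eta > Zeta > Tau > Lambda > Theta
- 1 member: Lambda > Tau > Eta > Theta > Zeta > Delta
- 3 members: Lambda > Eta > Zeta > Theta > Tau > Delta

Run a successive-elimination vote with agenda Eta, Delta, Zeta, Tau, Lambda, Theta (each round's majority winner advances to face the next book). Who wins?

Zeta

Round 1: Eta vs Delta — 4–11, Delta advances.
Round 2: Delta vs Zeta — 4–11, Zeta advances.
Round 3: Zeta vs Tau — 14–1, Zeta advances.
Round 4: Zeta vs Lambda — 11–4, Zeta advances.
Round 5: Zeta vs Theta — 14–1, Zeta advances.
Zeta survives the agenda.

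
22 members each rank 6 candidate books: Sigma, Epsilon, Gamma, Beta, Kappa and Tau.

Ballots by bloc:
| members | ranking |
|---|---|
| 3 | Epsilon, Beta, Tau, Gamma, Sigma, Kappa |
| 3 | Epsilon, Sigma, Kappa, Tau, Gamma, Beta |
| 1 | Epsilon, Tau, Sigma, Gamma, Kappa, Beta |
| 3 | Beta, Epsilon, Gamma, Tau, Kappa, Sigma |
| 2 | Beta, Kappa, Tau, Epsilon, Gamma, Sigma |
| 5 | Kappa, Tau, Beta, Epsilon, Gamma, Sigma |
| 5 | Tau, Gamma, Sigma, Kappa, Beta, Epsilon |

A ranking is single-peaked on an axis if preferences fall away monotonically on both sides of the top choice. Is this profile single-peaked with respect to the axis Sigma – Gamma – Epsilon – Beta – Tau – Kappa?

no

Axis positions: Sigma=1, Gamma=2, Epsilon=3, Beta=4, Tau=5, Kappa=6.
Bloc 1 (peak Epsilon at position 3): ranking walks positions 3-4-5-2-1-6, expanding outward from the peak — single-peaked.
Bloc 2: ranking walks positions 3-1-6-5-2-4; Sigma is ranked above Gamma even though Gamma lies between Sigma and the peak Epsilon on the axis — preferences dip and rise again. Not single-peaked.
Bloc 3: ranking walks positions 3-5-1-2-6-4; Tau is ranked above Beta even though Beta lies between Tau and the peak Epsilon on the axis — preferences dip and rise again. Not single-peaked.
Bloc 4 (peak Beta at position 4): ranking walks positions 4-3-2-5-6-1, expanding outward from the peak — single-peaked.
Bloc 5: ranking walks positions 4-6-5-3-2-1; Kappa is ranked above Tau even though Tau lies between Kappa and the peak Beta on the axis — preferences dip and rise again. Not single-peaked.
Bloc 6 (peak Kappa at position 6): ranking walks positions 6-5-4-3-2-1, expanding outward from the peak — single-peaked.
Bloc 7: ranking walks positions 5-2-1-6-4-3; Gamma is ranked above Beta even though Beta lies between Gamma and the peak Tau on the axis — preferences dip and rise again. Not single-peaked.
Bloc 2 violates single-peakedness, so the profile is not single-peaked on this axis.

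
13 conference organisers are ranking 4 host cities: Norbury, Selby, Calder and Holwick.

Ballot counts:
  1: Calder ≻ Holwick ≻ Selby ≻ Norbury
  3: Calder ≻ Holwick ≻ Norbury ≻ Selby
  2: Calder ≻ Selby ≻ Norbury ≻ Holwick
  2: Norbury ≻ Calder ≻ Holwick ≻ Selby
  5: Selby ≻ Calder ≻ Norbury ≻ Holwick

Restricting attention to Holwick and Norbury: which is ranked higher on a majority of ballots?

Ballots ranking Holwick above Norbury: 1 + 3 = 4.
Ballots ranking Norbury above Holwick: 13 − 4 = 9.
Norbury wins the head-to-head 9–4.

Norbury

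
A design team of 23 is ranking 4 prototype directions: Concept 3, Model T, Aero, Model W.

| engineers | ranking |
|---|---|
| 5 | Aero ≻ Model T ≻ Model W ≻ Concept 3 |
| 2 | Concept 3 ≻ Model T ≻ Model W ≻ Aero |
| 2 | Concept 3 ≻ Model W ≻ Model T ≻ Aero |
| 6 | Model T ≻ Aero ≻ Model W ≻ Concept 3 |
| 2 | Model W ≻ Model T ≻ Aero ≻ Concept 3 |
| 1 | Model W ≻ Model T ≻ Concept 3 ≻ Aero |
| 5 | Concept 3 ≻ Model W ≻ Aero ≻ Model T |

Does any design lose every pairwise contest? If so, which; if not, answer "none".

Pairwise majorities:
Concept 3 vs Model T: Model T wins 14–9.
Concept 3 vs Aero: 10 to 13, Aero.
Concept 3–Model W: Model W 14–9.
Model T vs Aero: Model T, 13–10.
Model T vs Model W: 5+2+6 = 13 for Model T, 10 for Model W — Model T by 13–10.
Aero vs Model W: Aero is ranked higher on 5+6 = 11 ballots, Model W on 12. Model W wins 12–11.
Concept 3 is beaten in every head-to-head and is the Condorcet loser.

Concept 3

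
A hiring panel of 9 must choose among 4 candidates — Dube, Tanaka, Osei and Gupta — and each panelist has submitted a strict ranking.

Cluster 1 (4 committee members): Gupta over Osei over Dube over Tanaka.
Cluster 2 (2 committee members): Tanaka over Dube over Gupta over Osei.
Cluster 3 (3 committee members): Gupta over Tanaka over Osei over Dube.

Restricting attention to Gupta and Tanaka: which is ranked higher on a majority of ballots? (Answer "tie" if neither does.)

Ballots ranking Gupta above Tanaka: 4 + 3 = 7.
Ballots ranking Tanaka above Gupta: 9 − 7 = 2.
Gupta wins the head-to-head 7–2.

Gupta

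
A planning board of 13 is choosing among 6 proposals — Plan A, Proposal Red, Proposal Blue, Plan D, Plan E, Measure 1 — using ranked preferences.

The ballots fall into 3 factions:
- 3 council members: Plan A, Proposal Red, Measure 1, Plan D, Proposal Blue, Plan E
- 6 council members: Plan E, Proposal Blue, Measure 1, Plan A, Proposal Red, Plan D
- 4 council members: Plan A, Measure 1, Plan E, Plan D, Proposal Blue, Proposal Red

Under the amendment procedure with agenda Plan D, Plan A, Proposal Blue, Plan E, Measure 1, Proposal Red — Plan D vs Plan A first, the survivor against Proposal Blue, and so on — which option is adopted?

Round 1: Plan D vs Plan A — 0–13, Plan A advances.
Round 2: Plan A vs Proposal Blue — 7–6, Plan A advances.
Round 3: Plan A vs Plan E — 7–6, Plan A advances.
Round 4: Plan A vs Measure 1 — 7–6, Plan A advances.
Round 5: Plan A vs Proposal Red — 13–0, Plan A advances.
The agenda winner is Plan A.

Plan A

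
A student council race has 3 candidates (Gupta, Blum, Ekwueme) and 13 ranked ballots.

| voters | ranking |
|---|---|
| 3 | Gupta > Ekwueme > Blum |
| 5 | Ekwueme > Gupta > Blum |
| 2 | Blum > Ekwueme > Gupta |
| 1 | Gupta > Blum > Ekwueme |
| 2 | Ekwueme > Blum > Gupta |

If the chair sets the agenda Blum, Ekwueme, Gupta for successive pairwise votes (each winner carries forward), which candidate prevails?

Round 1: Blum vs Ekwueme — 3–10, Ekwueme advances.
Round 2: Ekwueme vs Gupta — 9–4, Ekwueme advances.
The agenda winner is Ekwueme.

Ekwueme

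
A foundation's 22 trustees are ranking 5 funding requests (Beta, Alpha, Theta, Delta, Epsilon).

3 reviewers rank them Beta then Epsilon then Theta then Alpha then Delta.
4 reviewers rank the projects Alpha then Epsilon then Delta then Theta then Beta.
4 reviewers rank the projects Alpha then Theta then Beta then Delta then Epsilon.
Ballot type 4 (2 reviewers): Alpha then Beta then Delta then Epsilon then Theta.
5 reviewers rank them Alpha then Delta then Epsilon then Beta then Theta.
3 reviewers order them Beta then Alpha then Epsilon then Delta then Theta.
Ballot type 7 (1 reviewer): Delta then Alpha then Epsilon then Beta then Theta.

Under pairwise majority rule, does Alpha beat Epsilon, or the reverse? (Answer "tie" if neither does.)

Ballots ranking Alpha above Epsilon: 4 + 4 + 2 + 5 + 3 + 1 = 19.
Ballots ranking Epsilon above Alpha: 22 − 19 = 3.
Alpha wins the head-to-head 19–3.

Alpha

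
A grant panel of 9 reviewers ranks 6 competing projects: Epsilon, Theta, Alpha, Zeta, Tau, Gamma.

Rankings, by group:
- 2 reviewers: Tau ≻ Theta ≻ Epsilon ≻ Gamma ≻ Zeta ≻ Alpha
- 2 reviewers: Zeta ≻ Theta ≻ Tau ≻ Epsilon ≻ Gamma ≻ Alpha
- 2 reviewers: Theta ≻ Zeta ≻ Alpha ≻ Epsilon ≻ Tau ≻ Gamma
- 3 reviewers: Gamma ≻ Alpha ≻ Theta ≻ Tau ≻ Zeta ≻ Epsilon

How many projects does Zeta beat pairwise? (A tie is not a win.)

Zeta against each rival (9 reviewers):
Zeta vs Epsilon: Zeta, 7–2.
Zeta vs Theta: 2 for Zeta, 7 for Theta — Theta by 7–2.
Zeta–Alpha: Zeta 6–3.
Zeta vs Tau: 4 to 5, Tau.
Zeta vs Gamma: Zeta preferred on 2+2 = 4 ballots; Gamma wins 5–4.
Zeta beats Epsilon, Alpha; loses to Theta, Tau, Gamma — 2 pairwise wins.

2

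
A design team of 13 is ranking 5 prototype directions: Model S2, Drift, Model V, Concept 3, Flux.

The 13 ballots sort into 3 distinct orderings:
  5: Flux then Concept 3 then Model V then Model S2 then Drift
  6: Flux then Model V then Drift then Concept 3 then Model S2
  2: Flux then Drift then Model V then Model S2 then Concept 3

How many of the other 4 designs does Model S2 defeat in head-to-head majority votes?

0

Model S2 against each rival (13 engineers):
Model S2 vs Drift: Model S2 preferred on 5 ballots; Drift wins 8–5.
Model S2 vs Model V: Model S2 preferred on 0 ballots; Model V wins 13–0.
Model S2 vs Concept 3: Concept 3, 11–2.
Model S2 vs Flux: Flux, 13–0.
Model S2 beats no one; loses to Drift, Model V, Concept 3, Flux — 0 pairwise wins.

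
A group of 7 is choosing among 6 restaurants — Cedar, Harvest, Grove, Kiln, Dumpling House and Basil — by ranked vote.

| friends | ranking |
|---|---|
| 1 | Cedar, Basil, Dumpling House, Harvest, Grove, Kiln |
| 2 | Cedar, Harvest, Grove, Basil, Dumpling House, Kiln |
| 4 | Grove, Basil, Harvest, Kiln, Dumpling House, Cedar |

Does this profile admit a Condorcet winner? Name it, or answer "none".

Pairwise majorities:
Cedar vs Harvest: Harvest, 4–3.
Cedar–Grove: Grove 4–3.
Cedar vs Kiln: Kiln, 4–3.
Cedar vs Dumpling House: Dumpling House wins 4–3.
Cedar vs Basil: Basil, 4–3.
Harvest–Grove: Grove 4–3.
Harvest–Kiln: Harvest 7–0.
Harvest–Dumpling House: Harvest 6–1.
Harvest vs Basil: Basil wins 5–2.
Grove–Kiln: Grove 7–0.
Grove vs Dumpling House: Grove, 6–1.
Grove–Basil: Grove 6–1.
Kiln–Dumpling House: Kiln 4–3.
Kiln–Basil: Basil 7–0.
Dumpling House–Basil: Basil 7–0.
Grove defeats every rival head-to-head and is the Condorcet winner.

Grove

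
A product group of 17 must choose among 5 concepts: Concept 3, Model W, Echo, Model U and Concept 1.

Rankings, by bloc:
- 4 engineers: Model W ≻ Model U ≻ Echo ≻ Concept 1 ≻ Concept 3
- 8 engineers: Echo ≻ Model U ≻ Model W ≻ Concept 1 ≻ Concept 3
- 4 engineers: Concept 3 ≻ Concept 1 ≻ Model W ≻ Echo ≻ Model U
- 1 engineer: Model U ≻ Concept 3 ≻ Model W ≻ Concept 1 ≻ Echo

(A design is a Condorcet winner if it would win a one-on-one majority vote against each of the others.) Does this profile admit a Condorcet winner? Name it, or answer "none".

none

Check each pair by majority over 17 ballots:
Concept 3 vs Model W: 4+1 = 5 for Concept 3, 12 for Model W — Model W by 12–5.
Concept 3 vs Echo: Concept 3 preferred on 4+1 = 5 ballots; Echo wins 12–5.
Concept 3–Model U: Model U 13–4.
Concept 3 vs Concept 1: Concept 3 is ranked higher on 4+1 = 5 ballots, Concept 1 on 12. Concept 1 wins 12–5.
Model W–Echo: Model W 9–8.
Model W vs Model U: Model W preferred on 4+4 = 8 ballots; Model U wins 9–8.
Model W–Concept 1: Model W 13–4.
Echo vs Model U: 12 to 5, Echo.
Echo vs Concept 1: Echo is ranked higher on 4+8 = 12 ballots, Concept 1 on 5. Echo wins 12–5.
Model U vs Concept 1: 4+8+1 = 13 for Model U, 4 for Concept 1 — Model U by 13–4.
Every design loses at least once (Concept 3 loses to Model W; Model W loses to Model U; Echo loses to Model W; Model U loses to Echo; Concept 1 loses to Model W). The majority relation contains the cycle Model W beats Echo beats Model U beats Model W, so there is no Condorcet winner.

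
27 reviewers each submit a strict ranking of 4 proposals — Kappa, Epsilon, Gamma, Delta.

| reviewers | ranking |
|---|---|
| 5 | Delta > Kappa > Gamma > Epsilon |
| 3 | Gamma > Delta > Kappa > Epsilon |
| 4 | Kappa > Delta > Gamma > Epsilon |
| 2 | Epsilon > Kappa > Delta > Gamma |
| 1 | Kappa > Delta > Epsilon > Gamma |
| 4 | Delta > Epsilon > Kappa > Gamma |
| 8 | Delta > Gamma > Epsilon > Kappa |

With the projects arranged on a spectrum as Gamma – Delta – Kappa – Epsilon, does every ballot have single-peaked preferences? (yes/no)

Axis positions: Gamma=1, Delta=2, Kappa=3, Epsilon=4.
Cluster 1 (peak Delta at position 2): ranking walks positions 2-3-1-4, expanding outward from the peak — single-peaked.
Cluster 2 (peak Gamma at position 1): ranking walks positions 1-2-3-4, expanding outward from the peak — single-peaked.
Cluster 3 (peak Kappa at position 3): ranking walks positions 3-2-1-4, expanding outward from the peak — single-peaked.
Cluster 4 (peak Epsilon at position 4): ranking walks positions 4-3-2-1, expanding outward from the peak — single-peaked.
Cluster 5 (peak Kappa at position 3): ranking walks positions 3-2-4-1, expanding outward from the peak — single-peaked.
Cluster 6: ranking walks positions 2-4-3-1; Epsilon is ranked above Kappa even though Kappa lies between Epsilon and the peak Delta on the axis — preferences dip and rise again. Not single-peaked.
Cluster 7: ranking walks positions 2-1-4-3; Epsilon is ranked above Kappa even though Kappa lies between Epsilon and the peak Delta on the axis — preferences dip and rise again. Not single-peaked.
Cluster 6 violates single-peakedness, so the profile is not single-peaked on this axis.

no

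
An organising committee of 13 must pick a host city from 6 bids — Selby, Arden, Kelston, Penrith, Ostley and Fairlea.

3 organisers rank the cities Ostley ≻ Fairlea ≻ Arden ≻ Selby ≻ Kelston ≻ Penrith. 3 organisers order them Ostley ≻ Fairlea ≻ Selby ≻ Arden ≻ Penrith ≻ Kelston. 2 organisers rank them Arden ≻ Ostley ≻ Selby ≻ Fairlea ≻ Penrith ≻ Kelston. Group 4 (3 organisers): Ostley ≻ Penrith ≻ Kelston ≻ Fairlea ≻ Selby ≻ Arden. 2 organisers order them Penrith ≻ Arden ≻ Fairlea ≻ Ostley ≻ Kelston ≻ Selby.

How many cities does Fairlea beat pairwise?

4

Fairlea against each rival (13 organisers):
Fairlea–Selby: Fairlea 11–2.
Fairlea–Arden: Fairlea 9–4.
Fairlea–Kelston: Fairlea 10–3.
Fairlea vs Penrith: Fairlea, 8–5.
Fairlea vs Ostley: 2 for Fairlea, 11 for Ostley — Ostley by 11–2.
Fairlea beats Selby, Arden, Kelston, Penrith; loses to Ostley — 4 pairwise wins.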